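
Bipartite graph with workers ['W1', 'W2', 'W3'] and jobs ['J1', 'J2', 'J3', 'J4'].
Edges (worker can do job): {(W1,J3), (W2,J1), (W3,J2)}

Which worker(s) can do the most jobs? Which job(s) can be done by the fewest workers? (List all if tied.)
Most versatile: W1, W2, W3 (1 jobs); Least covered: J4 (0 workers)

Worker degrees (jobs they can do): W1:1, W2:1, W3:1
Job degrees (workers who can do it): J1:1, J2:1, J3:1, J4:0

Maximum worker degree is 1, achieved by: W1, W2, W3
Minimum job degree is 0, achieved by: J4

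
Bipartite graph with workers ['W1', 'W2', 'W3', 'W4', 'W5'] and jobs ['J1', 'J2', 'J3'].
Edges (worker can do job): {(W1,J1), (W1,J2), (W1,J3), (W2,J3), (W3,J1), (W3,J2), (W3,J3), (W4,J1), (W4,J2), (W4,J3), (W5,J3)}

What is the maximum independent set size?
Maximum independent set = 5

By König's theorem:
- Min vertex cover = Max matching = 3
- Max independent set = Total vertices - Min vertex cover
- Max independent set = 8 - 3 = 5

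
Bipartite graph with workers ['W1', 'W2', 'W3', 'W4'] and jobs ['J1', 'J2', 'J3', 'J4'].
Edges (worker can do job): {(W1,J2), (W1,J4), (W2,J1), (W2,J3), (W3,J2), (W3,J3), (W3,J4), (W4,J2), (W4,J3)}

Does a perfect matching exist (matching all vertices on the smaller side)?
Yes, perfect matching exists (size 4)

Perfect matching: {(W1,J4), (W2,J1), (W3,J3), (W4,J2)}
All 4 vertices on the smaller side are matched.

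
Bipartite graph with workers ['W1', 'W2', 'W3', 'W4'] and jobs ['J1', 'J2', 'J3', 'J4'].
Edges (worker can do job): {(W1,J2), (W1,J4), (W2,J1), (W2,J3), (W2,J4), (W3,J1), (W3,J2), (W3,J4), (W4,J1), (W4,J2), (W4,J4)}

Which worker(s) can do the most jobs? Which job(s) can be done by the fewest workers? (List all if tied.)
Most versatile: W2, W3, W4 (3 jobs); Least covered: J3 (1 workers)

Worker degrees (jobs they can do): W1:2, W2:3, W3:3, W4:3
Job degrees (workers who can do it): J1:3, J2:3, J3:1, J4:4

Maximum worker degree is 3, achieved by: W2, W3, W4
Minimum job degree is 1, achieved by: J3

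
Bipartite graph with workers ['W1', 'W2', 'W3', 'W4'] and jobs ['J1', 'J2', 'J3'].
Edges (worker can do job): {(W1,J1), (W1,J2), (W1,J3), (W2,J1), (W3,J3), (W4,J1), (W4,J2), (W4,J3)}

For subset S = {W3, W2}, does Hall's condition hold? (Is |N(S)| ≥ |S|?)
Yes: |N(S)| = 2, |S| = 2

Subset S = {W3, W2}
Neighbors N(S) = {J1, J3}

|N(S)| = 2, |S| = 2
Hall's condition: |N(S)| ≥ |S| is satisfied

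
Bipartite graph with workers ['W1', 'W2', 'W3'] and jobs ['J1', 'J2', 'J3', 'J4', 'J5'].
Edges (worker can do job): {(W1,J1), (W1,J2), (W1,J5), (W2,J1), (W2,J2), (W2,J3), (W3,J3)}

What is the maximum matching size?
Maximum matching size = 3

Maximum matching: {(W1,J2), (W2,J1), (W3,J3)}
Size: 3

This assigns 3 workers to 3 distinct jobs.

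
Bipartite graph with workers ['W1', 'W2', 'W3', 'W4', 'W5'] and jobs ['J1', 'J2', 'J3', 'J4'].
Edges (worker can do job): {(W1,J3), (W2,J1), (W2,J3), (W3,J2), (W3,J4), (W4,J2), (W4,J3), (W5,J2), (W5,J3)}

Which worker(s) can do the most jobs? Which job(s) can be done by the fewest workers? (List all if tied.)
Most versatile: W2, W3, W4, W5 (2 jobs); Least covered: J1, J4 (1 workers)

Worker degrees (jobs they can do): W1:1, W2:2, W3:2, W4:2, W5:2
Job degrees (workers who can do it): J1:1, J2:3, J3:4, J4:1

Maximum worker degree is 2, achieved by: W2, W3, W4, W5
Minimum job degree is 1, achieved by: J1, J4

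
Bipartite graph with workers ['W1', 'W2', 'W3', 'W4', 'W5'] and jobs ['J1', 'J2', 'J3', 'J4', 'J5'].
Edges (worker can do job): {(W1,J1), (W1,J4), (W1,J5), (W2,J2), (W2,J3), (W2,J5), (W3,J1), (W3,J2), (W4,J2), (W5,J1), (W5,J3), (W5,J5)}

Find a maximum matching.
Matching: {(W1,J4), (W2,J3), (W3,J1), (W4,J2), (W5,J5)}

Maximum matching (size 5):
  W1 → J4
  W2 → J3
  W3 → J1
  W4 → J2
  W5 → J5

Each worker is assigned to at most one job, and each job to at most one worker.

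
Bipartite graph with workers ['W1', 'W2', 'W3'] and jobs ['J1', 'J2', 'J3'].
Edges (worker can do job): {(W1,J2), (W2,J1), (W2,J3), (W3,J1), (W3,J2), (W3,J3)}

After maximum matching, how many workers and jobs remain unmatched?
Unmatched: 0 workers, 0 jobs

Maximum matching size: 3
Workers: 3 total, 3 matched, 0 unmatched
Jobs: 3 total, 3 matched, 0 unmatched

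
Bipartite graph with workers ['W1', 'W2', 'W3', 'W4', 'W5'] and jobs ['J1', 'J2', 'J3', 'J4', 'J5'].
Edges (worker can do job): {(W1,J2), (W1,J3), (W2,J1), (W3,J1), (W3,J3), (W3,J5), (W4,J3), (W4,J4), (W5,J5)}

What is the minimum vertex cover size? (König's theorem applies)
Minimum vertex cover size = 5

By König's theorem: in bipartite graphs,
min vertex cover = max matching = 5

Maximum matching has size 5, so minimum vertex cover also has size 5.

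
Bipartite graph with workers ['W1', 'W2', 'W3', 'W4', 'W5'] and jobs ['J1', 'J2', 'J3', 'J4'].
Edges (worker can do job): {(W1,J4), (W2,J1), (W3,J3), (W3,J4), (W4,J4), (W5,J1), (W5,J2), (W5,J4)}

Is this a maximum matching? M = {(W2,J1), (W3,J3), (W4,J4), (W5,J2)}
Yes, size 4 is maximum

Proposed matching has size 4.
Maximum matching size for this graph: 4.

This is a maximum matching.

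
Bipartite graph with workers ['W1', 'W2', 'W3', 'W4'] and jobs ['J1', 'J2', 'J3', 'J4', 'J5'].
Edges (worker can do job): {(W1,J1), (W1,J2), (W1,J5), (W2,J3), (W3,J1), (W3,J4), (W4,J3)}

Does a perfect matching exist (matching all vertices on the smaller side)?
No, maximum matching has size 3 < 4

Maximum matching has size 3, need 4 for perfect matching.
Unmatched workers: ['W2']
Unmatched jobs: ['J5', 'J2']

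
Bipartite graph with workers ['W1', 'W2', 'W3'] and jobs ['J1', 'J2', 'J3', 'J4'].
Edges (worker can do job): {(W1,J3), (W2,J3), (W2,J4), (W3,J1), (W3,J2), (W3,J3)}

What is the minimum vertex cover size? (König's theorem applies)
Minimum vertex cover size = 3

By König's theorem: in bipartite graphs,
min vertex cover = max matching = 3

Maximum matching has size 3, so minimum vertex cover also has size 3.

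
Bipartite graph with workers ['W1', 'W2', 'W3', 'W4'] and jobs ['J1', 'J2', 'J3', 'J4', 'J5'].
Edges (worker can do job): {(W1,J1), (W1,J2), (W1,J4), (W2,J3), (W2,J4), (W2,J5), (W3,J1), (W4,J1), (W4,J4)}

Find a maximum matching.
Matching: {(W1,J2), (W2,J5), (W3,J1), (W4,J4)}

Maximum matching (size 4):
  W1 → J2
  W2 → J5
  W3 → J1
  W4 → J4

Each worker is assigned to at most one job, and each job to at most one worker.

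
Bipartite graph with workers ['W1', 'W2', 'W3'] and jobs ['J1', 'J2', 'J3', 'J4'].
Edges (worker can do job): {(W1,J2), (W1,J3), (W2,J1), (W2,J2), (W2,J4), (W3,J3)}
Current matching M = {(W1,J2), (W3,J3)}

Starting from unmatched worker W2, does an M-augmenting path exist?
Yes: W2 → J1

An M-augmenting path alternates non-matching / matching edges, starting and ending at unmatched vertices.
Path: W2 → J1
(J1 is unmatched in M, so the path is augmenting.)
Flipping edges along this path would increase |M| from 2 to 3.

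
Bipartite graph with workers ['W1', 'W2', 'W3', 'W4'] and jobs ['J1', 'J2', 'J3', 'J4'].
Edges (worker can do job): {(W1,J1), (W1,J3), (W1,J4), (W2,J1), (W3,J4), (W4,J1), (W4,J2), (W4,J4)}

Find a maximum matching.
Matching: {(W1,J3), (W2,J1), (W3,J4), (W4,J2)}

Maximum matching (size 4):
  W1 → J3
  W2 → J1
  W3 → J4
  W4 → J2

Each worker is assigned to at most one job, and each job to at most one worker.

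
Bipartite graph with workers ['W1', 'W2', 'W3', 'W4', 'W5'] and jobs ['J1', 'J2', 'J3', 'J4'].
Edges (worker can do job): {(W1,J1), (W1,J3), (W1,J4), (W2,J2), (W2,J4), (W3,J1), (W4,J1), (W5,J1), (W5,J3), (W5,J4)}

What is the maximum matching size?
Maximum matching size = 4

Maximum matching: {(W1,J4), (W2,J2), (W3,J1), (W5,J3)}
Size: 4

This assigns 4 workers to 4 distinct jobs.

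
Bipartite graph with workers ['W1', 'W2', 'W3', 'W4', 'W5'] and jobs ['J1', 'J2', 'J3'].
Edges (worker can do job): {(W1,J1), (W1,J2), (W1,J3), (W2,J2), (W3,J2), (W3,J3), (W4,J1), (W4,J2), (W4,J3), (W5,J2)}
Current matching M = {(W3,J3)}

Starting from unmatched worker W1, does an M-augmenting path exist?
Yes: W1 → J3 → W3 → J2

An M-augmenting path alternates non-matching / matching edges, starting and ending at unmatched vertices.
Path: W1 → J3 → W3 → J2
(J2 is unmatched in M, so the path is augmenting.)
Flipping edges along this path would increase |M| from 1 to 2.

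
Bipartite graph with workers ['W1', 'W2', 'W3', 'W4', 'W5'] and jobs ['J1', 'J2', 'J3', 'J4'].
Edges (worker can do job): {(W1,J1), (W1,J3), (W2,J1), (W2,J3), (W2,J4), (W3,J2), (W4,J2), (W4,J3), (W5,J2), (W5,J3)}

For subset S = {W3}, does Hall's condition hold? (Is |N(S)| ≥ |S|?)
Yes: |N(S)| = 1, |S| = 1

Subset S = {W3}
Neighbors N(S) = {J2}

|N(S)| = 1, |S| = 1
Hall's condition: |N(S)| ≥ |S| is satisfied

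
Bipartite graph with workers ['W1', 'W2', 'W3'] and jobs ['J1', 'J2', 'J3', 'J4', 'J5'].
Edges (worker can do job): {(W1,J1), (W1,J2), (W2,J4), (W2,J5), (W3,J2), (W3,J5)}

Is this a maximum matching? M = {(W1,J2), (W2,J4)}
No, size 2 is not maximum

Proposed matching has size 2.
Maximum matching size for this graph: 3.

This is NOT maximum - can be improved to size 3.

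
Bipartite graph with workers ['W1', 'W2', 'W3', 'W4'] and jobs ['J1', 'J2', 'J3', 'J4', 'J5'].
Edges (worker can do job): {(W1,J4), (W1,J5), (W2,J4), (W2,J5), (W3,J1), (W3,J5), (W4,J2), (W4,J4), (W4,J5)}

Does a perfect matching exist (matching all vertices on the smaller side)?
Yes, perfect matching exists (size 4)

Perfect matching: {(W1,J4), (W2,J5), (W3,J1), (W4,J2)}
All 4 vertices on the smaller side are matched.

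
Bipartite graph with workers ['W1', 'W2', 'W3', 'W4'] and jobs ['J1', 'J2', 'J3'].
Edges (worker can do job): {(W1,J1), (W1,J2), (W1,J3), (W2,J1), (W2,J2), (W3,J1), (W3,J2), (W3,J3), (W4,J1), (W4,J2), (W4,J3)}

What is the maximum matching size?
Maximum matching size = 3

Maximum matching: {(W1,J1), (W3,J2), (W4,J3)}
Size: 3

This assigns 3 workers to 3 distinct jobs.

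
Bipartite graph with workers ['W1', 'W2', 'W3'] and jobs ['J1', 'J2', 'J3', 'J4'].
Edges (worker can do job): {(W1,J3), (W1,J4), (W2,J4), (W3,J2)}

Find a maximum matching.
Matching: {(W1,J3), (W2,J4), (W3,J2)}

Maximum matching (size 3):
  W1 → J3
  W2 → J4
  W3 → J2

Each worker is assigned to at most one job, and each job to at most one worker.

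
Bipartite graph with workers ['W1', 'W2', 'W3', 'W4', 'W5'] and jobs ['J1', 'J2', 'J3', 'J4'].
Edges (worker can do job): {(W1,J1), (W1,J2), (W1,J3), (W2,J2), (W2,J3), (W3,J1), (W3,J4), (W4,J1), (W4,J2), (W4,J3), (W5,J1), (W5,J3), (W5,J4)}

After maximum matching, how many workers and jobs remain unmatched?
Unmatched: 1 workers, 0 jobs

Maximum matching size: 4
Workers: 5 total, 4 matched, 1 unmatched
Jobs: 4 total, 4 matched, 0 unmatched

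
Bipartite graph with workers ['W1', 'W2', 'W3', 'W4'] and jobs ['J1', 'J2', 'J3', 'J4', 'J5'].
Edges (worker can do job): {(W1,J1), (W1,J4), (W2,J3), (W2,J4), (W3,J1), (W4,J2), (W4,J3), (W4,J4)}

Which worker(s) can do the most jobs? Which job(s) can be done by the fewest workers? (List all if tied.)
Most versatile: W4 (3 jobs); Least covered: J5 (0 workers)

Worker degrees (jobs they can do): W1:2, W2:2, W3:1, W4:3
Job degrees (workers who can do it): J1:2, J2:1, J3:2, J4:3, J5:0

Maximum worker degree is 3, achieved by: W4
Minimum job degree is 0, achieved by: J5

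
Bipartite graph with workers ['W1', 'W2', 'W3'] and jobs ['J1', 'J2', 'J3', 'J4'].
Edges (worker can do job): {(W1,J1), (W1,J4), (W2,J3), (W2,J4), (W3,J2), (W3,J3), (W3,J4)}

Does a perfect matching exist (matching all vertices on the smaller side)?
Yes, perfect matching exists (size 3)

Perfect matching: {(W1,J1), (W2,J3), (W3,J4)}
All 3 vertices on the smaller side are matched.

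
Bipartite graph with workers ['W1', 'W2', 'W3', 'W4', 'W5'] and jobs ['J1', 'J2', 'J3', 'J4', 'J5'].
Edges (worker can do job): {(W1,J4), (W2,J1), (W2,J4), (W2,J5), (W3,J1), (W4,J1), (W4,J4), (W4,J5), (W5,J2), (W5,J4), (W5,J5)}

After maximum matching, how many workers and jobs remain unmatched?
Unmatched: 1 workers, 1 jobs

Maximum matching size: 4
Workers: 5 total, 4 matched, 1 unmatched
Jobs: 5 total, 4 matched, 1 unmatched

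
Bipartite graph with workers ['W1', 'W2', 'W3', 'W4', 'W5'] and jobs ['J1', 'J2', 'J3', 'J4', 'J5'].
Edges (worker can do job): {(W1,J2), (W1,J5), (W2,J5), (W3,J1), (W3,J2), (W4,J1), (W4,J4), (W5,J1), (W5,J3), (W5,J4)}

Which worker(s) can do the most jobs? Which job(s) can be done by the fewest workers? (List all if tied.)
Most versatile: W5 (3 jobs); Least covered: J3 (1 workers)

Worker degrees (jobs they can do): W1:2, W2:1, W3:2, W4:2, W5:3
Job degrees (workers who can do it): J1:3, J2:2, J3:1, J4:2, J5:2

Maximum worker degree is 3, achieved by: W5
Minimum job degree is 1, achieved by: J3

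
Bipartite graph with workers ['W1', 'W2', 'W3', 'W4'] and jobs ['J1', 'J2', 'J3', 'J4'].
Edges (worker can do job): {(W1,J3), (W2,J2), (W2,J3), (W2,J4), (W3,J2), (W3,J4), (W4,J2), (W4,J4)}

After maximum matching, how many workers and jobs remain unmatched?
Unmatched: 1 workers, 1 jobs

Maximum matching size: 3
Workers: 4 total, 3 matched, 1 unmatched
Jobs: 4 total, 3 matched, 1 unmatched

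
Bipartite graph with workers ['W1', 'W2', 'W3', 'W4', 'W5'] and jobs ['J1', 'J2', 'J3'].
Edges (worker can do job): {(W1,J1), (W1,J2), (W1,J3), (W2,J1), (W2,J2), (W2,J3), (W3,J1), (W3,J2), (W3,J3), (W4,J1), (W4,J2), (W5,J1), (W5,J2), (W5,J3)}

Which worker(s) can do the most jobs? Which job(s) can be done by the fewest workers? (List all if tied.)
Most versatile: W1, W2, W3, W5 (3 jobs); Least covered: J3 (4 workers)

Worker degrees (jobs they can do): W1:3, W2:3, W3:3, W4:2, W5:3
Job degrees (workers who can do it): J1:5, J2:5, J3:4

Maximum worker degree is 3, achieved by: W1, W2, W3, W5
Minimum job degree is 4, achieved by: J3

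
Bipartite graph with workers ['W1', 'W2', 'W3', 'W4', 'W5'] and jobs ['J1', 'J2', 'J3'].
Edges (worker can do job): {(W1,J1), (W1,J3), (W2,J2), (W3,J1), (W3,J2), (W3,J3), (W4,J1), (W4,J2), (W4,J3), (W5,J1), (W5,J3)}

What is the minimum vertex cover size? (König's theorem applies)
Minimum vertex cover size = 3

By König's theorem: in bipartite graphs,
min vertex cover = max matching = 3

Maximum matching has size 3, so minimum vertex cover also has size 3.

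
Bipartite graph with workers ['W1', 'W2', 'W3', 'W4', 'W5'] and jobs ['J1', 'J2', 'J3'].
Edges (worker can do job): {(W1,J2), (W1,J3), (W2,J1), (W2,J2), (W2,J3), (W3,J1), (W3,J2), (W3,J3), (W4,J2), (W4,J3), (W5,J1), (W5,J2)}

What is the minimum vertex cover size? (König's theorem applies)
Minimum vertex cover size = 3

By König's theorem: in bipartite graphs,
min vertex cover = max matching = 3

Maximum matching has size 3, so minimum vertex cover also has size 3.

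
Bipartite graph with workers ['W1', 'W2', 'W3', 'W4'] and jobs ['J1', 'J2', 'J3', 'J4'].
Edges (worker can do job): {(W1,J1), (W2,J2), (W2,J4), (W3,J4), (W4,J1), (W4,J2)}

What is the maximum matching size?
Maximum matching size = 3

Maximum matching: {(W1,J1), (W3,J4), (W4,J2)}
Size: 3

This assigns 3 workers to 3 distinct jobs.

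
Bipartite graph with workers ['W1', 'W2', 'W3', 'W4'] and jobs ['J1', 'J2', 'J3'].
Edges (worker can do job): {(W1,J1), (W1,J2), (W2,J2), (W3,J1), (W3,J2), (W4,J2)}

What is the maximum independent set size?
Maximum independent set = 5

By König's theorem:
- Min vertex cover = Max matching = 2
- Max independent set = Total vertices - Min vertex cover
- Max independent set = 7 - 2 = 5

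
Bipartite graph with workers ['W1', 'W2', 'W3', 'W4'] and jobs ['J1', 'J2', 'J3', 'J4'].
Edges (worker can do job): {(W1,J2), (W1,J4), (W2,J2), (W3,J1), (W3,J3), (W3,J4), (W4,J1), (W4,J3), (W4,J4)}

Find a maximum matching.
Matching: {(W1,J4), (W2,J2), (W3,J1), (W4,J3)}

Maximum matching (size 4):
  W1 → J4
  W2 → J2
  W3 → J1
  W4 → J3

Each worker is assigned to at most one job, and each job to at most one worker.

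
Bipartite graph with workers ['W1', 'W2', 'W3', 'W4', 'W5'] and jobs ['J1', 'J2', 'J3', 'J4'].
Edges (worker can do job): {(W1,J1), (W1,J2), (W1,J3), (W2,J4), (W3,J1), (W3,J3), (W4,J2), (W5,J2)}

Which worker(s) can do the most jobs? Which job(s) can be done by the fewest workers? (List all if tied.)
Most versatile: W1 (3 jobs); Least covered: J4 (1 workers)

Worker degrees (jobs they can do): W1:3, W2:1, W3:2, W4:1, W5:1
Job degrees (workers who can do it): J1:2, J2:3, J3:2, J4:1

Maximum worker degree is 3, achieved by: W1
Minimum job degree is 1, achieved by: J4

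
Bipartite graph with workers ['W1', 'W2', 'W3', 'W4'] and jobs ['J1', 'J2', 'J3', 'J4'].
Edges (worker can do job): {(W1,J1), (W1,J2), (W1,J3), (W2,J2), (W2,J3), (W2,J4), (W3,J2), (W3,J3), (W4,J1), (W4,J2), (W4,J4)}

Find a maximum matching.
Matching: {(W1,J3), (W2,J4), (W3,J2), (W4,J1)}

Maximum matching (size 4):
  W1 → J3
  W2 → J4
  W3 → J2
  W4 → J1

Each worker is assigned to at most one job, and each job to at most one worker.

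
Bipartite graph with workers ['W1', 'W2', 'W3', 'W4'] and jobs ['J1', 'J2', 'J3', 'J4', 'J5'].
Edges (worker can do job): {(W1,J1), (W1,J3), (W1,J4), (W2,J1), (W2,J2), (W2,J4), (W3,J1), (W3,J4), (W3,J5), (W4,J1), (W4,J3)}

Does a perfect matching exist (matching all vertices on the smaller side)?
Yes, perfect matching exists (size 4)

Perfect matching: {(W1,J3), (W2,J2), (W3,J4), (W4,J1)}
All 4 vertices on the smaller side are matched.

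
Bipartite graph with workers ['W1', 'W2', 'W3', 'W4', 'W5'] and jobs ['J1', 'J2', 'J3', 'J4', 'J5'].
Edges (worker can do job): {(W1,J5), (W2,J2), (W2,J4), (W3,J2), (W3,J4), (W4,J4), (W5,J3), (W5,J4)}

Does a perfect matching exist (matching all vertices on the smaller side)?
No, maximum matching has size 4 < 5

Maximum matching has size 4, need 5 for perfect matching.
Unmatched workers: ['W2']
Unmatched jobs: ['J1']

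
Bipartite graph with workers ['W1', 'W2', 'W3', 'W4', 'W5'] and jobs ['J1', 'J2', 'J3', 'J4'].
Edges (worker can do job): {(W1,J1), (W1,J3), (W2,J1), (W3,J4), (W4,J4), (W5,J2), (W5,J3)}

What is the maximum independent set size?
Maximum independent set = 5

By König's theorem:
- Min vertex cover = Max matching = 4
- Max independent set = Total vertices - Min vertex cover
- Max independent set = 9 - 4 = 5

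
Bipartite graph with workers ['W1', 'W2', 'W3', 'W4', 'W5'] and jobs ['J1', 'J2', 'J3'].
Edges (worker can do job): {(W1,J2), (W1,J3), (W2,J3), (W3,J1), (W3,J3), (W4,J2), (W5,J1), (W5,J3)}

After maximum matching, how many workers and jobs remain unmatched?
Unmatched: 2 workers, 0 jobs

Maximum matching size: 3
Workers: 5 total, 3 matched, 2 unmatched
Jobs: 3 total, 3 matched, 0 unmatched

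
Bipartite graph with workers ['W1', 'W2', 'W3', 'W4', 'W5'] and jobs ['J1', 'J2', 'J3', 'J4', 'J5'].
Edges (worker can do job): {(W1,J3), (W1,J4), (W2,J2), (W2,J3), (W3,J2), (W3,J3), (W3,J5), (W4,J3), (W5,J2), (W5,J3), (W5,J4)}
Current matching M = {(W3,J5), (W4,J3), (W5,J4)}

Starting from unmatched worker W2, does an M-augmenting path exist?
Yes: W2 → J2

An M-augmenting path alternates non-matching / matching edges, starting and ending at unmatched vertices.
Path: W2 → J2
(J2 is unmatched in M, so the path is augmenting.)
Flipping edges along this path would increase |M| from 3 to 4.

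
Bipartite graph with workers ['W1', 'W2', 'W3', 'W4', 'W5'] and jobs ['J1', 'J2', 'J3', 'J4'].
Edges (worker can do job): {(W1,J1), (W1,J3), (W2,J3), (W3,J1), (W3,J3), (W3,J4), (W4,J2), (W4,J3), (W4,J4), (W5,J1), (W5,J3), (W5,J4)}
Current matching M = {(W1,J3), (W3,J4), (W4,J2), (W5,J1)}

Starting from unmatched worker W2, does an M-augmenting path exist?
No augmenting path from W2

Alternating search from W2 reaches jobs: {J1, J3, J4}.
Every reachable job is already matched in M, and following those matched edges back to workers exposes no further unvisited jobs.
No M-augmenting path from W2 exists.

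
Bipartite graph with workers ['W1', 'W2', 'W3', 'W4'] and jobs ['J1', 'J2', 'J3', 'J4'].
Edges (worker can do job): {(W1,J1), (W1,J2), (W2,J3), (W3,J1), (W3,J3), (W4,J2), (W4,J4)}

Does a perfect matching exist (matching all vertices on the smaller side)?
Yes, perfect matching exists (size 4)

Perfect matching: {(W1,J2), (W2,J3), (W3,J1), (W4,J4)}
All 4 vertices on the smaller side are matched.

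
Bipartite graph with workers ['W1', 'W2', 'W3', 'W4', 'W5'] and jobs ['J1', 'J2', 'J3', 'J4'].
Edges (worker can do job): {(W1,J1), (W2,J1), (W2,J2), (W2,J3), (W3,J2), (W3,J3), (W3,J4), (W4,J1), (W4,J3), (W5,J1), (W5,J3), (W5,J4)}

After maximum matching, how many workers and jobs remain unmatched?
Unmatched: 1 workers, 0 jobs

Maximum matching size: 4
Workers: 5 total, 4 matched, 1 unmatched
Jobs: 4 total, 4 matched, 0 unmatched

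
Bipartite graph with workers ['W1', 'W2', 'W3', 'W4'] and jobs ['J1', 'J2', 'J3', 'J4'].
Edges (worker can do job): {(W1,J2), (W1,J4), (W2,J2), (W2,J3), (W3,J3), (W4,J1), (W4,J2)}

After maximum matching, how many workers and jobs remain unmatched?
Unmatched: 0 workers, 0 jobs

Maximum matching size: 4
Workers: 4 total, 4 matched, 0 unmatched
Jobs: 4 total, 4 matched, 0 unmatched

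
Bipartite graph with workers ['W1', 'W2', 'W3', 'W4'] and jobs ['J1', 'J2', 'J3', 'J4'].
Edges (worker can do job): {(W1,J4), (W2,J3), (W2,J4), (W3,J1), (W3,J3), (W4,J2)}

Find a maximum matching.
Matching: {(W1,J4), (W2,J3), (W3,J1), (W4,J2)}

Maximum matching (size 4):
  W1 → J4
  W2 → J3
  W3 → J1
  W4 → J2

Each worker is assigned to at most one job, and each job to at most one worker.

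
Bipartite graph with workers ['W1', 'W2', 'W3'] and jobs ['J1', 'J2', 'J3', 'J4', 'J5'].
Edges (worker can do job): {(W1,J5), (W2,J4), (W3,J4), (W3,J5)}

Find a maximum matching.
Matching: {(W1,J5), (W3,J4)}

Maximum matching (size 2):
  W1 → J5
  W3 → J4

Each worker is assigned to at most one job, and each job to at most one worker.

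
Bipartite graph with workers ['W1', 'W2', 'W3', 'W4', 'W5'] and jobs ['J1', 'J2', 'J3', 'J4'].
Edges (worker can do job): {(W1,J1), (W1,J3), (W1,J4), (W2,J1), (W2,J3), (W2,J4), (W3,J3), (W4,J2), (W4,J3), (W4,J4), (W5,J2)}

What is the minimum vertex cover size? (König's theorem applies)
Minimum vertex cover size = 4

By König's theorem: in bipartite graphs,
min vertex cover = max matching = 4

Maximum matching has size 4, so minimum vertex cover also has size 4.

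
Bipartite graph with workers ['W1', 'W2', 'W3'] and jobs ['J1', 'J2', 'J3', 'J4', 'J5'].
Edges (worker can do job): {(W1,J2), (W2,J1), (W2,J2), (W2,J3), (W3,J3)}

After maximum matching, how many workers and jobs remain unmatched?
Unmatched: 0 workers, 2 jobs

Maximum matching size: 3
Workers: 3 total, 3 matched, 0 unmatched
Jobs: 5 total, 3 matched, 2 unmatched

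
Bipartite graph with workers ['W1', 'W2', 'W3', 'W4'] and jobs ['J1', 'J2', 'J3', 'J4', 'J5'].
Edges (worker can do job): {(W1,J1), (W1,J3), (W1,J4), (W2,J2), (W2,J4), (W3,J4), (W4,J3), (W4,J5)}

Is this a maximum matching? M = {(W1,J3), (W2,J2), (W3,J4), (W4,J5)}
Yes, size 4 is maximum

Proposed matching has size 4.
Maximum matching size for this graph: 4.

This is a maximum matching.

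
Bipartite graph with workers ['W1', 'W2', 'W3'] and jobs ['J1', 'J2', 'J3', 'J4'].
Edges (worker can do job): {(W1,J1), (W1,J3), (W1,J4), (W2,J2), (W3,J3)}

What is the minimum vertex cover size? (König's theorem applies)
Minimum vertex cover size = 3

By König's theorem: in bipartite graphs,
min vertex cover = max matching = 3

Maximum matching has size 3, so minimum vertex cover also has size 3.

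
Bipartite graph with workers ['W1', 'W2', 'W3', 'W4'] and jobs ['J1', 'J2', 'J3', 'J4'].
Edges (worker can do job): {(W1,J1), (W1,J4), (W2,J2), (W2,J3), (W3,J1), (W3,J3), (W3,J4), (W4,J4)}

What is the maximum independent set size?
Maximum independent set = 4

By König's theorem:
- Min vertex cover = Max matching = 4
- Max independent set = Total vertices - Min vertex cover
- Max independent set = 8 - 4 = 4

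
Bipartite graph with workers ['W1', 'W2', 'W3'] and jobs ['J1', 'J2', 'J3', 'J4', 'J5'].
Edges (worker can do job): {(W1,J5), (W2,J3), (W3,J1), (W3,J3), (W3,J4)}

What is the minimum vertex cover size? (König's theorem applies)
Minimum vertex cover size = 3

By König's theorem: in bipartite graphs,
min vertex cover = max matching = 3

Maximum matching has size 3, so minimum vertex cover also has size 3.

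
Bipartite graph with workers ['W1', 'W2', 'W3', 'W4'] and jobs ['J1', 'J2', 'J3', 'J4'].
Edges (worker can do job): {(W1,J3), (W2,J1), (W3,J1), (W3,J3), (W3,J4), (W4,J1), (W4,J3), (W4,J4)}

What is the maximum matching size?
Maximum matching size = 3

Maximum matching: {(W1,J3), (W3,J4), (W4,J1)}
Size: 3

This assigns 3 workers to 3 distinct jobs.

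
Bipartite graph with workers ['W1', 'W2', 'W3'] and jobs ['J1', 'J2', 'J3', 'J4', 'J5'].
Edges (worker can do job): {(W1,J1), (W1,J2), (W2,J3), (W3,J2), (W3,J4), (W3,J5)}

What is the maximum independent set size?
Maximum independent set = 5

By König's theorem:
- Min vertex cover = Max matching = 3
- Max independent set = Total vertices - Min vertex cover
- Max independent set = 8 - 3 = 5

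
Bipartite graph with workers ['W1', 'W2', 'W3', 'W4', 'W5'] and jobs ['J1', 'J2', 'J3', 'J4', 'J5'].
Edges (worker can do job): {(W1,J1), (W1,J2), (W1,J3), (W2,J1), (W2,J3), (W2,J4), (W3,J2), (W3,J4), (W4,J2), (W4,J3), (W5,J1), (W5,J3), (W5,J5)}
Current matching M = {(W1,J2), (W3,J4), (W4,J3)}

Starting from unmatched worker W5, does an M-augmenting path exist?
Yes: W5 → J1

An M-augmenting path alternates non-matching / matching edges, starting and ending at unmatched vertices.
Path: W5 → J1
(J1 is unmatched in M, so the path is augmenting.)
Flipping edges along this path would increase |M| from 3 to 4.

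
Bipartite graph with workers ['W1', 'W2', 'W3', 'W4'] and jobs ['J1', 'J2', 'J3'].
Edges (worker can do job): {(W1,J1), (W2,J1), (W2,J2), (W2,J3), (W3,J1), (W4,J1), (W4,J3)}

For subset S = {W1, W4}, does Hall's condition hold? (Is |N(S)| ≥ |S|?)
Yes: |N(S)| = 2, |S| = 2

Subset S = {W1, W4}
Neighbors N(S) = {J1, J3}

|N(S)| = 2, |S| = 2
Hall's condition: |N(S)| ≥ |S| is satisfied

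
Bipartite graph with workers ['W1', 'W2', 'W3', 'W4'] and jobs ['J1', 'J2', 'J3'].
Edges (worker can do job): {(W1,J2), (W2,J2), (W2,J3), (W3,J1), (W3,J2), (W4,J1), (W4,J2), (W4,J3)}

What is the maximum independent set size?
Maximum independent set = 4

By König's theorem:
- Min vertex cover = Max matching = 3
- Max independent set = Total vertices - Min vertex cover
- Max independent set = 7 - 3 = 4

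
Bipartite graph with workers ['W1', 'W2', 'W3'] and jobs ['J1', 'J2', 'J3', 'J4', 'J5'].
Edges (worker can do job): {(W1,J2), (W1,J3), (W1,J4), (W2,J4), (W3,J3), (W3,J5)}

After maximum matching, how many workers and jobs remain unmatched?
Unmatched: 0 workers, 2 jobs

Maximum matching size: 3
Workers: 3 total, 3 matched, 0 unmatched
Jobs: 5 total, 3 matched, 2 unmatched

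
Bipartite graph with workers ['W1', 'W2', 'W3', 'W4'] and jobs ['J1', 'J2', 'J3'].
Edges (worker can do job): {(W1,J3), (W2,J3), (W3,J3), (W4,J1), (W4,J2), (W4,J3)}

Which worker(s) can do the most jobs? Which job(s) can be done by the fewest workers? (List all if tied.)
Most versatile: W4 (3 jobs); Least covered: J1, J2 (1 workers)

Worker degrees (jobs they can do): W1:1, W2:1, W3:1, W4:3
Job degrees (workers who can do it): J1:1, J2:1, J3:4

Maximum worker degree is 3, achieved by: W4
Minimum job degree is 1, achieved by: J1, J2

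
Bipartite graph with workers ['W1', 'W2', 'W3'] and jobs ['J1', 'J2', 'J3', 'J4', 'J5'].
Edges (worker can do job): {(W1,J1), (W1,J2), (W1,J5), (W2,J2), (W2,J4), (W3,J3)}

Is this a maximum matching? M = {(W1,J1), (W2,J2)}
No, size 2 is not maximum

Proposed matching has size 2.
Maximum matching size for this graph: 3.

This is NOT maximum - can be improved to size 3.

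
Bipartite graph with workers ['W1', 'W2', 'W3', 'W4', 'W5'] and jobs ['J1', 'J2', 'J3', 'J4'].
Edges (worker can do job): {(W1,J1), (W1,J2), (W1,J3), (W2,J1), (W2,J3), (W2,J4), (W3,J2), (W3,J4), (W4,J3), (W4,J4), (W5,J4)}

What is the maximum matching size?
Maximum matching size = 4

Maximum matching: {(W1,J1), (W3,J2), (W4,J3), (W5,J4)}
Size: 4

This assigns 4 workers to 4 distinct jobs.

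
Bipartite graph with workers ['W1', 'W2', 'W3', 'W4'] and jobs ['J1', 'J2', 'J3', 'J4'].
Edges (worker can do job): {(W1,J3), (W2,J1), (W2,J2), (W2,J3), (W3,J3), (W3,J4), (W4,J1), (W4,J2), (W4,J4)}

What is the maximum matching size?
Maximum matching size = 4

Maximum matching: {(W1,J3), (W2,J2), (W3,J4), (W4,J1)}
Size: 4

This assigns 4 workers to 4 distinct jobs.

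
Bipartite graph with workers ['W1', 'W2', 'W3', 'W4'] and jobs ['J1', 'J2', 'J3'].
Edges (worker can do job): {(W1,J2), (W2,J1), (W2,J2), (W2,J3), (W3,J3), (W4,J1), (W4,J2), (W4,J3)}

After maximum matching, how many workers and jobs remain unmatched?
Unmatched: 1 workers, 0 jobs

Maximum matching size: 3
Workers: 4 total, 3 matched, 1 unmatched
Jobs: 3 total, 3 matched, 0 unmatched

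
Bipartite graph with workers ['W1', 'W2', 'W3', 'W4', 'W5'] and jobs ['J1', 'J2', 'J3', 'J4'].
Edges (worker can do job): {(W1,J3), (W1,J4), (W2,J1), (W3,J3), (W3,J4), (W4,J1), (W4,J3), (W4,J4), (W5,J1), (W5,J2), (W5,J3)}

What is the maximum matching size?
Maximum matching size = 4

Maximum matching: {(W1,J3), (W3,J4), (W4,J1), (W5,J2)}
Size: 4

This assigns 4 workers to 4 distinct jobs.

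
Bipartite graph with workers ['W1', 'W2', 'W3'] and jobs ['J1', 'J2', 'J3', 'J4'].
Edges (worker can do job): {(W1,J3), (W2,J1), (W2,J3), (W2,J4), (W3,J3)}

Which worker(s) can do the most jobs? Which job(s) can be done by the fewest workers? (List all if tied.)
Most versatile: W2 (3 jobs); Least covered: J2 (0 workers)

Worker degrees (jobs they can do): W1:1, W2:3, W3:1
Job degrees (workers who can do it): J1:1, J2:0, J3:3, J4:1

Maximum worker degree is 3, achieved by: W2
Minimum job degree is 0, achieved by: J2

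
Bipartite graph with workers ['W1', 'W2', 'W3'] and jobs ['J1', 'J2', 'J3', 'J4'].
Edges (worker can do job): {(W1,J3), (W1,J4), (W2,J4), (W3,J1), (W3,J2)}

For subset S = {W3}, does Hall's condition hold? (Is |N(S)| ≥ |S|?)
Yes: |N(S)| = 2, |S| = 1

Subset S = {W3}
Neighbors N(S) = {J1, J2}

|N(S)| = 2, |S| = 1
Hall's condition: |N(S)| ≥ |S| is satisfied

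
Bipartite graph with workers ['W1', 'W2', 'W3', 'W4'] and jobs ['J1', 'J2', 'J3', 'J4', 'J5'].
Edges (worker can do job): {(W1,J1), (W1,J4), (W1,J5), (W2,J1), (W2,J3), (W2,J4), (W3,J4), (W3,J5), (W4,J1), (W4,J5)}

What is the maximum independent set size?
Maximum independent set = 5

By König's theorem:
- Min vertex cover = Max matching = 4
- Max independent set = Total vertices - Min vertex cover
- Max independent set = 9 - 4 = 5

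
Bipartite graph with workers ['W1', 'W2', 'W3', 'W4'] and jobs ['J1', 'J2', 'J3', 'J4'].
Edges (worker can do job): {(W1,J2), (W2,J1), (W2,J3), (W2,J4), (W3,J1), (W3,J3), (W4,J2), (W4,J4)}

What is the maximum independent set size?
Maximum independent set = 4

By König's theorem:
- Min vertex cover = Max matching = 4
- Max independent set = Total vertices - Min vertex cover
- Max independent set = 8 - 4 = 4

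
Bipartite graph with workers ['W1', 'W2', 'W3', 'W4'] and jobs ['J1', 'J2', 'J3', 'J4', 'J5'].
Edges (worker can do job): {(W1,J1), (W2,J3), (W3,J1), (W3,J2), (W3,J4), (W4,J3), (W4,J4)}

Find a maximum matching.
Matching: {(W1,J1), (W2,J3), (W3,J2), (W4,J4)}

Maximum matching (size 4):
  W1 → J1
  W2 → J3
  W3 → J2
  W4 → J4

Each worker is assigned to at most one job, and each job to at most one worker.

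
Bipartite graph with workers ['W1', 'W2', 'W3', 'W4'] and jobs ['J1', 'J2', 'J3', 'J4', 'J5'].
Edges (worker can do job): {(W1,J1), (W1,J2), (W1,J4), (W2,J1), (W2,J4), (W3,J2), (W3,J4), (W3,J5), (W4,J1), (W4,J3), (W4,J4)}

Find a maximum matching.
Matching: {(W1,J1), (W2,J4), (W3,J5), (W4,J3)}

Maximum matching (size 4):
  W1 → J1
  W2 → J4
  W3 → J5
  W4 → J3

Each worker is assigned to at most one job, and each job to at most one worker.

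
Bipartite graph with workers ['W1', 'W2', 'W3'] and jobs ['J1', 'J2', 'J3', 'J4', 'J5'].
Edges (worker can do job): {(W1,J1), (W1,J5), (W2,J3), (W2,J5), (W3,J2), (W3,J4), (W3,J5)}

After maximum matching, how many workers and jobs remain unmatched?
Unmatched: 0 workers, 2 jobs

Maximum matching size: 3
Workers: 3 total, 3 matched, 0 unmatched
Jobs: 5 total, 3 matched, 2 unmatched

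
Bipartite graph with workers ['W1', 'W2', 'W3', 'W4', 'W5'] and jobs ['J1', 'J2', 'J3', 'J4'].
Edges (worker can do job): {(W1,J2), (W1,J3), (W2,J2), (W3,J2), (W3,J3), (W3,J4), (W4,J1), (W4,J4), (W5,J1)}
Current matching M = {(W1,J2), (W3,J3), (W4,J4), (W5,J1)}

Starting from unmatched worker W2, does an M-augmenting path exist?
No augmenting path from W2

Alternating search from W2 reaches jobs: {J1, J2, J3, J4}.
Every reachable job is already matched in M, and following those matched edges back to workers exposes no further unvisited jobs.
No M-augmenting path from W2 exists.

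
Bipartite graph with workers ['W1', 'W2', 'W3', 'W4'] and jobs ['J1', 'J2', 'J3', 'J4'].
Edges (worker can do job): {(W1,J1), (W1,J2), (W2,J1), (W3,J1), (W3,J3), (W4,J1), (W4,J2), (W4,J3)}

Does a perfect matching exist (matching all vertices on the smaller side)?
No, maximum matching has size 3 < 4

Maximum matching has size 3, need 4 for perfect matching.
Unmatched workers: ['W2']
Unmatched jobs: ['J4']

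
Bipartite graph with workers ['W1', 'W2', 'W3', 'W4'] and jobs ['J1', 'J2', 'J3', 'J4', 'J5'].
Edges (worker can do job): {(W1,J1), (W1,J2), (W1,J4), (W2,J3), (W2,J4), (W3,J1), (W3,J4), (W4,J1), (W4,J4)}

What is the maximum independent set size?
Maximum independent set = 5

By König's theorem:
- Min vertex cover = Max matching = 4
- Max independent set = Total vertices - Min vertex cover
- Max independent set = 9 - 4 = 5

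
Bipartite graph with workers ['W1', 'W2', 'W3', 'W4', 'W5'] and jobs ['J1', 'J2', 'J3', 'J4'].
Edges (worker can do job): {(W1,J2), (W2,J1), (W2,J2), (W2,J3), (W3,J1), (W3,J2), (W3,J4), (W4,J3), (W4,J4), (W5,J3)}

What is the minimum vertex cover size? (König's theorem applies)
Minimum vertex cover size = 4

By König's theorem: in bipartite graphs,
min vertex cover = max matching = 4

Maximum matching has size 4, so minimum vertex cover also has size 4.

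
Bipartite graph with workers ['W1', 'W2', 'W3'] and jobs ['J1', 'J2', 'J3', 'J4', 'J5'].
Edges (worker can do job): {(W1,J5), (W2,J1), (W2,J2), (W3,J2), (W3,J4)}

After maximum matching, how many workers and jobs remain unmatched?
Unmatched: 0 workers, 2 jobs

Maximum matching size: 3
Workers: 3 total, 3 matched, 0 unmatched
Jobs: 5 total, 3 matched, 2 unmatched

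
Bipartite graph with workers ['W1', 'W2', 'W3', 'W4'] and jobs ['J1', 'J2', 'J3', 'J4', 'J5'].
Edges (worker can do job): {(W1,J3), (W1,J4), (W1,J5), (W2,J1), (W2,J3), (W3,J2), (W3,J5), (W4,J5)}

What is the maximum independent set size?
Maximum independent set = 5

By König's theorem:
- Min vertex cover = Max matching = 4
- Max independent set = Total vertices - Min vertex cover
- Max independent set = 9 - 4 = 5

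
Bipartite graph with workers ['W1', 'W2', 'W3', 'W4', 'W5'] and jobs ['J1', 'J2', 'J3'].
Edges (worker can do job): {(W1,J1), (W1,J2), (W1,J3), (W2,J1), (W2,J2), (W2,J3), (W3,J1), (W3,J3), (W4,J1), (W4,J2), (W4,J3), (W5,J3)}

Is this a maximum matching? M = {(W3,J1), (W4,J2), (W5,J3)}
Yes, size 3 is maximum

Proposed matching has size 3.
Maximum matching size for this graph: 3.

This is a maximum matching.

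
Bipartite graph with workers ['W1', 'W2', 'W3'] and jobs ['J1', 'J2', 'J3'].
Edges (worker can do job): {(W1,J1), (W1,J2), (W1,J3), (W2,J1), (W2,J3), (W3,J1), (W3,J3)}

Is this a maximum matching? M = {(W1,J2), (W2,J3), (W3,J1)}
Yes, size 3 is maximum

Proposed matching has size 3.
Maximum matching size for this graph: 3.

This is a maximum matching.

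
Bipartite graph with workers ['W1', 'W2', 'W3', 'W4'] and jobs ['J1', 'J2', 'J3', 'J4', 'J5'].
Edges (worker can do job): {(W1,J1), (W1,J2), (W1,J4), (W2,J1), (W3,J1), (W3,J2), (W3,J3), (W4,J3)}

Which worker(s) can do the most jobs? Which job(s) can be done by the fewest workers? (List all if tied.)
Most versatile: W1, W3 (3 jobs); Least covered: J5 (0 workers)

Worker degrees (jobs they can do): W1:3, W2:1, W3:3, W4:1
Job degrees (workers who can do it): J1:3, J2:2, J3:2, J4:1, J5:0

Maximum worker degree is 3, achieved by: W1, W3
Minimum job degree is 0, achieved by: J5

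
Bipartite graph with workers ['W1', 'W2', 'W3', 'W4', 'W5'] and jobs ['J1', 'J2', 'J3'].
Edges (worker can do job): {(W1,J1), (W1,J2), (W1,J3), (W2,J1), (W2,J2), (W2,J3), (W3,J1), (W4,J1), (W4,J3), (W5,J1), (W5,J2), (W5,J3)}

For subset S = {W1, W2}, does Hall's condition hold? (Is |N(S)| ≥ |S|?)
Yes: |N(S)| = 3, |S| = 2

Subset S = {W1, W2}
Neighbors N(S) = {J1, J2, J3}

|N(S)| = 3, |S| = 2
Hall's condition: |N(S)| ≥ |S| is satisfied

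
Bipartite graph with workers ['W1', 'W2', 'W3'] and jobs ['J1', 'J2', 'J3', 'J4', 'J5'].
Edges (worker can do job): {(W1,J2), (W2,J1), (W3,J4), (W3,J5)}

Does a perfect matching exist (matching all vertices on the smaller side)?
Yes, perfect matching exists (size 3)

Perfect matching: {(W1,J2), (W2,J1), (W3,J5)}
All 3 vertices on the smaller side are matched.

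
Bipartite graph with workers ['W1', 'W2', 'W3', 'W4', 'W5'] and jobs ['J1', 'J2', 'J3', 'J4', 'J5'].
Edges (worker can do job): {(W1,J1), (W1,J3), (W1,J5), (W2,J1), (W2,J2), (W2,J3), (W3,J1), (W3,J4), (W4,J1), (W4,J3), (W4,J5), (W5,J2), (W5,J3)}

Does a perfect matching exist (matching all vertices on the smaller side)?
Yes, perfect matching exists (size 5)

Perfect matching: {(W1,J1), (W2,J2), (W3,J4), (W4,J5), (W5,J3)}
All 5 vertices on the smaller side are matched.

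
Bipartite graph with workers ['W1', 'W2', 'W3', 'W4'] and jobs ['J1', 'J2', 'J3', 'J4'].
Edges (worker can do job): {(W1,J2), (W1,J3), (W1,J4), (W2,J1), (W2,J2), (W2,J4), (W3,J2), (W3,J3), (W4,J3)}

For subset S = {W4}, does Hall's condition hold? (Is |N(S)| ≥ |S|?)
Yes: |N(S)| = 1, |S| = 1

Subset S = {W4}
Neighbors N(S) = {J3}

|N(S)| = 1, |S| = 1
Hall's condition: |N(S)| ≥ |S| is satisfied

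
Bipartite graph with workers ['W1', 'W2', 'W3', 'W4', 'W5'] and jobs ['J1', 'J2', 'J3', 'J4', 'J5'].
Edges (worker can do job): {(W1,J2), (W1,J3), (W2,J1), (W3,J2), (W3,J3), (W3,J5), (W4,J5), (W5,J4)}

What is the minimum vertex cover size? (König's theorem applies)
Minimum vertex cover size = 5

By König's theorem: in bipartite graphs,
min vertex cover = max matching = 5

Maximum matching has size 5, so minimum vertex cover also has size 5.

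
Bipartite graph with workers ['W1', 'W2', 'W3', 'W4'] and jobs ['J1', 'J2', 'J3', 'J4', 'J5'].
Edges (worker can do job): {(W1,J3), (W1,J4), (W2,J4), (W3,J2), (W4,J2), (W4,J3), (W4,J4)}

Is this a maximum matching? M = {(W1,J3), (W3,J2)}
No, size 2 is not maximum

Proposed matching has size 2.
Maximum matching size for this graph: 3.

This is NOT maximum - can be improved to size 3.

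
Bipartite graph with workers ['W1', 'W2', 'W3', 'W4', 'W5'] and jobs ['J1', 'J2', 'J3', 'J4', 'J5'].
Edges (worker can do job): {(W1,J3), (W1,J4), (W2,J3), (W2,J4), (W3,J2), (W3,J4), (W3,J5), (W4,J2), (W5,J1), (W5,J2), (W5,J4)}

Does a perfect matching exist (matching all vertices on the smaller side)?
Yes, perfect matching exists (size 5)

Perfect matching: {(W1,J3), (W2,J4), (W3,J5), (W4,J2), (W5,J1)}
All 5 vertices on the smaller side are matched.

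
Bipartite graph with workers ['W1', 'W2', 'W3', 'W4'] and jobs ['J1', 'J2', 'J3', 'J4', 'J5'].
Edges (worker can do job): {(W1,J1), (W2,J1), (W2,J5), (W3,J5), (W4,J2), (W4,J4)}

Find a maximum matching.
Matching: {(W1,J1), (W3,J5), (W4,J2)}

Maximum matching (size 3):
  W1 → J1
  W3 → J5
  W4 → J2

Each worker is assigned to at most one job, and each job to at most one worker.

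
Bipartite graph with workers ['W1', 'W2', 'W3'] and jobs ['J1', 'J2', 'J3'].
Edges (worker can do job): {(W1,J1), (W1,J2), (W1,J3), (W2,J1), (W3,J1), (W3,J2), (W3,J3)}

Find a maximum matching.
Matching: {(W1,J3), (W2,J1), (W3,J2)}

Maximum matching (size 3):
  W1 → J3
  W2 → J1
  W3 → J2

Each worker is assigned to at most one job, and each job to at most one worker.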